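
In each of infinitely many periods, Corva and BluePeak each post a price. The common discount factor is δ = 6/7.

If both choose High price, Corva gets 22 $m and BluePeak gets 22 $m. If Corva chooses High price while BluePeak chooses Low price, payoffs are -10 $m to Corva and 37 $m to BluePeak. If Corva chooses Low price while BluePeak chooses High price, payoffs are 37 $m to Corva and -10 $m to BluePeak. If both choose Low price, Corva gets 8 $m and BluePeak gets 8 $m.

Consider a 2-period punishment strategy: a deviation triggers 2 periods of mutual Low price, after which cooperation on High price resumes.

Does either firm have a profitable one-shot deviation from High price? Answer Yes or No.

Comparing payoff streams over the 3 periods until play realigns: cooperate → 22(1+δ+…+δ^2); deviate → 37 + 8(δ+…+δ^2).
Cooperation is sustained iff (22−8)(δ+…+δ^2) ≥ 37−22.
δ+…+δ^2 = 6/7·(1−(6/7)^2)/(1−6/7) = 1.5918, and (37−22)/(22−8) = 1.0714.
1.5918 ≥ 1.0714, so cooperation is sustainable.

No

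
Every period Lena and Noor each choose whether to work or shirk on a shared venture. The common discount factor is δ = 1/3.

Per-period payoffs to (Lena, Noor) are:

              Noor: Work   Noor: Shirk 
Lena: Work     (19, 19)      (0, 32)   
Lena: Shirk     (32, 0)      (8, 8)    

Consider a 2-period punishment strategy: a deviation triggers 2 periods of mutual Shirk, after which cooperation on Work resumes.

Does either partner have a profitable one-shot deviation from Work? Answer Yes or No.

A one-shot deviation gives 32 now, then 8 for 2 periods, then back to 19.
Gain from deviating: (32−19) today; loss: (19−8) in each of the next 2 periods.
No-deviation condition: (19−8)(δ+…+δ^2) ≥ 32−19, i.e. δ+…+δ^2 ≥ 13/11.
At δ = 1/3: δ+…+δ^2 = 0.4444 < 1.1818.
So cooperation is not sustainable.

Yes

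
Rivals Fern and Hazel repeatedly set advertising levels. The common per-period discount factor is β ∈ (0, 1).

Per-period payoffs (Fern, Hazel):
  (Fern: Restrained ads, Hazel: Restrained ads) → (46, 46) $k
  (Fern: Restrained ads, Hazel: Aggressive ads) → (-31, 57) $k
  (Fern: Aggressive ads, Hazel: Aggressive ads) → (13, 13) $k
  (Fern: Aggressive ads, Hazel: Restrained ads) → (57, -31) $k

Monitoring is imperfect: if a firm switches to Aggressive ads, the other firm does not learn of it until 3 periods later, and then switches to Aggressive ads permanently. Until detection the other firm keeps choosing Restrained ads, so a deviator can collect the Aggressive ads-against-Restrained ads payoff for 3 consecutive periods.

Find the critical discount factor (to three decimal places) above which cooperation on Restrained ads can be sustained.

0.630

Deviating for the 3 undetected periods gains 57−46 = 11 per period over cooperation, then loses 46−13 = 33 per period forever once punishment starts.
Gain: 11(1 + β + … + β^2); loss: 33·β^3/(1−β).
No profitable deviation ⇔ 11(1−β^3) ≤ 33·β^3, i.e. β^3 ≥ 11/(11+33) = 1/4.
Hence β ≥ (1/4)^(1/3) ≈ 0.630.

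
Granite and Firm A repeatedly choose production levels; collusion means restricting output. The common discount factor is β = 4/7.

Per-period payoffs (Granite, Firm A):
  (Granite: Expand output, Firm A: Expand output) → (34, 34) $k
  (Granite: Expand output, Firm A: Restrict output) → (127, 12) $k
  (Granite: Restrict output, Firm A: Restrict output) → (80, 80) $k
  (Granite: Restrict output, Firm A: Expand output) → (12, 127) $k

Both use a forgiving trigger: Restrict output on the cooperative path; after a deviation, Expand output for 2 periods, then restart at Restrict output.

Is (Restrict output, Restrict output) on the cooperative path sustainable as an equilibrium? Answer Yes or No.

Comparing payoff streams over the 3 periods until play realigns: cooperate → 80(1+β+…+β^2); deviate → 127 + 34(β+…+β^2).
Cooperation is sustained iff (80−34)(β+…+β^2) ≥ 127−80.
β+…+β^2 = 4/7·(1−(4/7)^2)/(1−4/7) = 0.8980, and (127−80)/(80−34) = 1.0217.
0.8980 < 1.0217, so cooperation is not sustainable.

No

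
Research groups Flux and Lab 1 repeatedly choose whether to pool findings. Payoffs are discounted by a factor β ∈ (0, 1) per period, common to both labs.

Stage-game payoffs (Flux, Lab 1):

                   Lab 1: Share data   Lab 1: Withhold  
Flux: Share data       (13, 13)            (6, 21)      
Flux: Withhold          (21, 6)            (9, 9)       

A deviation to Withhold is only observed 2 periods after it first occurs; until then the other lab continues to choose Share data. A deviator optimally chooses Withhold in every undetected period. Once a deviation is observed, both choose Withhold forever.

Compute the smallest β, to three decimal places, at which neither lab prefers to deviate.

Deviating for the 2 undetected periods gains 21−13 = 8 per period over cooperation, then loses 13−9 = 4 per period forever once punishment starts.
Gain: 8(1 + β + … + β^1); loss: 4·β^2/(1−β).
No profitable deviation ⇔ 8(1−β^2) ≤ 4·β^2, i.e. β^2 ≥ 8/(8+4) = 2/3.
Hence β ≥ (2/3)^(1/2) ≈ 0.816.

0.816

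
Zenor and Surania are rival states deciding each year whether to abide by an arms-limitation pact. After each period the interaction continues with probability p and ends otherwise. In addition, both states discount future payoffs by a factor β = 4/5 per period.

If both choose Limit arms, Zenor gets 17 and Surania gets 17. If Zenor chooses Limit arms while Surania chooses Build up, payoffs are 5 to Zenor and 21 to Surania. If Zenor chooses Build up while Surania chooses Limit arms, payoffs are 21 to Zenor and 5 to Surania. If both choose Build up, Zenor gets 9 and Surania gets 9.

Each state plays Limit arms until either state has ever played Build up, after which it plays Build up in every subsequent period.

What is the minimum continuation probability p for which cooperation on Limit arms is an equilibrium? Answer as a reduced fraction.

Expected continuation weight on next period's payoff is β·p = 4/5·p, which plays the role of the discount factor.
Cooperation requires 4/5·p ≥ (21−17)/(21−9) = 1/3, hence p ≥ 5/12.

5/12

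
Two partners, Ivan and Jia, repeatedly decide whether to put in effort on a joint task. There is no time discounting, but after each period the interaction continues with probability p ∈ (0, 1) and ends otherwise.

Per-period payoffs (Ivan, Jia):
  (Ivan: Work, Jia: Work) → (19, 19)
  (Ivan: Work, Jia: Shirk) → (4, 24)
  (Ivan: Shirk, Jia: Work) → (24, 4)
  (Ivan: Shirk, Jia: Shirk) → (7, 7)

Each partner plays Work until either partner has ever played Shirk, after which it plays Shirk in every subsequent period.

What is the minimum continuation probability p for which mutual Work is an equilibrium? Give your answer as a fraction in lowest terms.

5/17

Expected cooperation value is 19 + p·19 + p²·19 + … = 19/(1−p); deviation gives 24 + p·7/(1−p).
19 ≥ 24(1−p) + 7p ⇒ 17p ≥ 5 ⇒ p ≥ 5/17.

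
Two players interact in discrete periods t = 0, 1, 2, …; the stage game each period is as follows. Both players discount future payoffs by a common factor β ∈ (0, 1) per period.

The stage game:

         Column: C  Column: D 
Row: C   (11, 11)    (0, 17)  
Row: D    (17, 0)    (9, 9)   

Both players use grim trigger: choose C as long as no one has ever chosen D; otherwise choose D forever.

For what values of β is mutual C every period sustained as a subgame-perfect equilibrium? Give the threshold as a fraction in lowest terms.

Under grim trigger the critical discount factor is (T−C)/(T−P) with T = 17, C = 11, P = 9.
β* = (17−11)/(17−9) = 6/8 = 3/4.

3/4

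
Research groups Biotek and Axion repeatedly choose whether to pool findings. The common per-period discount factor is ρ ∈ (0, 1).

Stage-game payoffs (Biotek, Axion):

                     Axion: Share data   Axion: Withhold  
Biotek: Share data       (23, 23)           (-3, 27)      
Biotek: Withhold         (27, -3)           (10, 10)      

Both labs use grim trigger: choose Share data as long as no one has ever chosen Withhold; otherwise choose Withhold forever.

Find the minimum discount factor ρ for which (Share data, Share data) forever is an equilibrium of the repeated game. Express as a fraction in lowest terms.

4/17

23/(1−ρ) ≥ 27 + 10ρ/(1−ρ)
23 ≥ 27 − 17ρ
ρ ≥ 4/17.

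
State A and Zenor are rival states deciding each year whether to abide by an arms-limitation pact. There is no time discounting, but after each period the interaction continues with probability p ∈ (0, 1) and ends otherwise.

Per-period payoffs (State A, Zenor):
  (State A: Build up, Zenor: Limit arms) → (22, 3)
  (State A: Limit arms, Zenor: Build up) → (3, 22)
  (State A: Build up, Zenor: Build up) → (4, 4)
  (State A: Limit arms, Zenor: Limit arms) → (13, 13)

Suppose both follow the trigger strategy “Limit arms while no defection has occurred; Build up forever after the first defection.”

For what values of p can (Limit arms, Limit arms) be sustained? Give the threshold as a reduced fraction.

With no time discounting, the continuation probability p plays the role of the discount factor.
Grim-trigger IC: 13/(1−p) ≥ 22 + 4p/(1−p) ⇒ p ≥ (22−13)/(22−4) = 1/2.

1/2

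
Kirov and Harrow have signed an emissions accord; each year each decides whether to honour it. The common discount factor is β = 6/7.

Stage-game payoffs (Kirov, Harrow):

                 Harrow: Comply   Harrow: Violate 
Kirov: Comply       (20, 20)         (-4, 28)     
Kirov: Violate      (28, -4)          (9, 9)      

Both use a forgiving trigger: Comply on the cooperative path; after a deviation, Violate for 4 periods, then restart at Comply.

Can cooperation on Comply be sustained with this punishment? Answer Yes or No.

A one-shot deviation gives 28 now, then 9 for 4 periods, then back to 20.
Gain from deviating: (28−20) today; loss: (20−9) in each of the next 4 periods.
No-deviation condition: (20−9)(β+…+β^4) ≥ 28−20, i.e. β+…+β^4 ≥ 8/11.
At β = 6/7: β+…+β^4 = 2.7613 ≥ 0.7273.
So cooperation is sustainable.

Yes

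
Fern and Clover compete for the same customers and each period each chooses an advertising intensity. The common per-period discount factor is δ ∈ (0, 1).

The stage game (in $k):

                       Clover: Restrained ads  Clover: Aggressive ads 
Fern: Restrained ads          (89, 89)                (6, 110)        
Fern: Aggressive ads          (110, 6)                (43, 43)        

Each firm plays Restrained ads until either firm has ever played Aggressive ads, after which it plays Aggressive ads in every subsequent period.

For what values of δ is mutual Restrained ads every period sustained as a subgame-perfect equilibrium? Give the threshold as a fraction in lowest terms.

Cooperation forever yields 89 each period: 89/(1−δ).
Deviating yields 110 once, then 43 forever: 110 + 43δ/(1−δ).
No profitable deviation requires 89/(1−δ) ≥ 110 + 43δ/(1−δ).
Multiplying by (1−δ): 89 ≥ 110(1−δ) + 43δ = 110 − 67δ.
So 67δ ≥ 21, i.e. δ ≥ 21/67.

21/67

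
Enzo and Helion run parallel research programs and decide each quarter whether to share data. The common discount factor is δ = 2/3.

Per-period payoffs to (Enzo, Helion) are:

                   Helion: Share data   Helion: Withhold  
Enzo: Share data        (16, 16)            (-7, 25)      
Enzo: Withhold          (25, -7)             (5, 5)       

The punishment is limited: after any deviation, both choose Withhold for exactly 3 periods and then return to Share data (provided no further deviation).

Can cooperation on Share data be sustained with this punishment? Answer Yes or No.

Comparing payoff streams over the 4 periods until play realigns: cooperate → 16(1+δ+…+δ^3); deviate → 25 + 5(δ+…+δ^3).
Cooperation is sustained iff (16−5)(δ+…+δ^3) ≥ 25−16.
δ+…+δ^3 = 2/3·(1−(2/3)^3)/(1−2/3) = 1.4074, and (25−16)/(16−5) = 0.8182.
1.4074 ≥ 0.8182, so cooperation is sustainable.

Yes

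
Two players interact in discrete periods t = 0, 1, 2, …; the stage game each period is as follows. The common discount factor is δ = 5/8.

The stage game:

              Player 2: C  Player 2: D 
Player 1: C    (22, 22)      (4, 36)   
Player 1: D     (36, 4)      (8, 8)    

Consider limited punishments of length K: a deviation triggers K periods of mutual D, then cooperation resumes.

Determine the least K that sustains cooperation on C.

Need Σ_{k=1}^{K} δ^k ≥ (36−22)/(22−8) = 1.0000 at δ = 5/8.
At K = 1 the sum is 0.6250 < 1.0000; at K = 2 it is 1.0156 ≥ 1.0000.
So the minimum punishment length is K = 2.

2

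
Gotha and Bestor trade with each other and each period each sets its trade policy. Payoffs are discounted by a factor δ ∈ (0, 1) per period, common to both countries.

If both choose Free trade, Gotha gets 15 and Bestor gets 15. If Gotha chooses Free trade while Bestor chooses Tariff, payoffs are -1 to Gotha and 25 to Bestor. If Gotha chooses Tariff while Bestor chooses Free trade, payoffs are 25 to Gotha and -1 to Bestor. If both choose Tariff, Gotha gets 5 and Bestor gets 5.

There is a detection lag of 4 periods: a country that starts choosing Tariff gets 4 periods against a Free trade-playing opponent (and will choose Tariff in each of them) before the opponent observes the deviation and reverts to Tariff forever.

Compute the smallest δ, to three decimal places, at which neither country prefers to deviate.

0.841

A deviator earns 25 for 4 periods, then 5 forever; cooperating earns 15 forever. Multiplying the IC by (1−δ):
15 ≥ 25(1−δ^4) + 5δ^4, so 20·δ^4 ≥ 10 and δ^4 ≥ 1/2.
δ ≥ (1/2)^(1/4) ≈ 0.841.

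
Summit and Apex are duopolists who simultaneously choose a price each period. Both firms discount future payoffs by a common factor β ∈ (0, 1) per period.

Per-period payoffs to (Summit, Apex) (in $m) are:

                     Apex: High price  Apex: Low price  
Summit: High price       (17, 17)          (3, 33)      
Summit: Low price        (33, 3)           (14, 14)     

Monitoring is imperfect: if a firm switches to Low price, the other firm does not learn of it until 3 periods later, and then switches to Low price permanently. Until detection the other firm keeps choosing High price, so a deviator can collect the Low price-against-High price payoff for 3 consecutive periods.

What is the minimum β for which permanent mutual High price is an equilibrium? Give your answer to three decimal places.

0.944

A deviator earns 33 for 3 periods, then 14 forever; cooperating earns 17 forever. Multiplying the IC by (1−β):
17 ≥ 33(1−β^3) + 14β^3, so 19·β^3 ≥ 16 and β^3 ≥ 16/19.
β ≥ (16/19)^(1/3) ≈ 0.944.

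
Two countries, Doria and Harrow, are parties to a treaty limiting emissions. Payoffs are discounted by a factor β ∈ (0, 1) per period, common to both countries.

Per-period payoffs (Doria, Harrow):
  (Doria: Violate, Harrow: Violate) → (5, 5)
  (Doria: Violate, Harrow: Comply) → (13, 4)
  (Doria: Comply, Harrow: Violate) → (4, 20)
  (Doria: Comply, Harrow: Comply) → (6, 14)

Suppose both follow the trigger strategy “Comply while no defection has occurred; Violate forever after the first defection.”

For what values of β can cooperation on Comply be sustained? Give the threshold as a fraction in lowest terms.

7/8

Doria's threshold: (13−6)/(13−5) = 7/8.
Harrow's threshold: (20−14)/(20−5) = 2/5.
7/8 > 2/5, so Doria binds and β* = 7/8.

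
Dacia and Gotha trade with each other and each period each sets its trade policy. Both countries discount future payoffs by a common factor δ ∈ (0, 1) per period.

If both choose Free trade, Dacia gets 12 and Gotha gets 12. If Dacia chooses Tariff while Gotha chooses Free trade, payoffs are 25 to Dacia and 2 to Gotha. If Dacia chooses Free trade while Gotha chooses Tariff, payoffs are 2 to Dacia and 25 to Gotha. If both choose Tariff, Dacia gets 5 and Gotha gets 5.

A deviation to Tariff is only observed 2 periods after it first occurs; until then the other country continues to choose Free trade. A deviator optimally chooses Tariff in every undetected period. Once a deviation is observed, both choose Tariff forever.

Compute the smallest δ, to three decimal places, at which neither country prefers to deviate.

0.806

The best deviation is to choose Tariff for all 2 undetected periods, earning 25 each, then 5 forever once detected.
Deviation value: 25(1−δ^2)/(1−δ) + 5δ^2/(1−δ); cooperation value: 12/(1−δ).
IC: 12 ≥ 25(1−δ^2) + 5δ^2 = 25 − 20δ^2.
So δ^2 ≥ 13/20, giving δ ≥ (13/20)^(1/2) ≈ 0.806.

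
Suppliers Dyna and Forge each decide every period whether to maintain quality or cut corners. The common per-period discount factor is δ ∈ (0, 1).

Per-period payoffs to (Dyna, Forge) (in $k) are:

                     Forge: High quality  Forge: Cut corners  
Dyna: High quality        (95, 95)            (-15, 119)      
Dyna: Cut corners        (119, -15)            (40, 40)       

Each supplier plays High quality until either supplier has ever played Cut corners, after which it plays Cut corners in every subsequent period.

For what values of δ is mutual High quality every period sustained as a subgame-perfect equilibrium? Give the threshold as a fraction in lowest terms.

24/79

Under grim trigger the critical discount factor is (T−C)/(T−P) with T = 119, C = 95, P = 40.
δ* = (119−95)/(119−40) = 24/79.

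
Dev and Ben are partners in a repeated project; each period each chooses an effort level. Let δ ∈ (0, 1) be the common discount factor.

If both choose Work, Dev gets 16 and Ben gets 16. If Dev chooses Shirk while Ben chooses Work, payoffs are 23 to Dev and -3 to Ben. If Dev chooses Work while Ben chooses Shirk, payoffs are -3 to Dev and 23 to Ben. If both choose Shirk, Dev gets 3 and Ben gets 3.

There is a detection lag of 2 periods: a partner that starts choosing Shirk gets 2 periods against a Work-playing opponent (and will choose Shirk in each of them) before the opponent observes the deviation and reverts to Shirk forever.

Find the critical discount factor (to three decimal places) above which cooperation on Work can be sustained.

A deviator earns 23 for 2 periods, then 3 forever; cooperating earns 16 forever. Multiplying the IC by (1−δ):
16 ≥ 23(1−δ^2) + 3δ^2, so 20·δ^2 ≥ 7 and δ^2 ≥ 7/20.
δ ≥ (7/20)^(1/2) ≈ 0.592.

0.592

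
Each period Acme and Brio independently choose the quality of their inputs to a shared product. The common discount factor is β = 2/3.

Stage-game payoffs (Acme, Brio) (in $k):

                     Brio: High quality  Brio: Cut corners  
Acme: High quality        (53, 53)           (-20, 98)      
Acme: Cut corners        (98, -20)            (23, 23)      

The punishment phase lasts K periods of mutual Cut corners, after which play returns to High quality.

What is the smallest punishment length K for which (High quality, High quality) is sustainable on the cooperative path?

4

IC: β(1−β^K)/(1−β) ≥ (98−53)/(53−23) = 3/2.
With β = 2/3: need 1 − β^K ≥ 3/2·(1−2/3)/(2/3), i.e. β^K ≤ 0.2500.
Since (2/3)^3 = 0.2963 and (2/3)^4 = 0.1975, the smallest such K is 4.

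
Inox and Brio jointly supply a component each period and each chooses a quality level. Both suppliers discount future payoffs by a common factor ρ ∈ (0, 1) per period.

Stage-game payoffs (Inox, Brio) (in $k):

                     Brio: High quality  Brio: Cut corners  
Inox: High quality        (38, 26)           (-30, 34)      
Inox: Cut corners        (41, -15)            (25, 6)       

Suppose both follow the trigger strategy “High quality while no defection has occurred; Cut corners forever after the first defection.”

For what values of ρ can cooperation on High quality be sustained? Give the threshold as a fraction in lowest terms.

For Inox: deviation gain 41−38 = 3, per-period punishment loss 38−25 = 13. IC gives ρ ≥ 3/16.
For Brio: gain 8, loss 20 per period, so ρ ≥ 8/28 = 2/7.
The tighter constraint is Brio's, so cooperation needs ρ ≥ 2/7.

2/7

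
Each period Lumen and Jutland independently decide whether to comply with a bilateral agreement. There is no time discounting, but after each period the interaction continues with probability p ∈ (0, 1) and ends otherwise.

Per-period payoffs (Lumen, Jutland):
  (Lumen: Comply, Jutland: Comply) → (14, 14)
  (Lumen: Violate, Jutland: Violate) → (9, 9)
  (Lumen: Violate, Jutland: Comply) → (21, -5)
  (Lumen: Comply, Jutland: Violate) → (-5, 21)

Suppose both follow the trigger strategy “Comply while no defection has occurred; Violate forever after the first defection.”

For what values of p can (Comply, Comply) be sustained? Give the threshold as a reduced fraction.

7/12

Expected cooperation value is 14 + p·14 + p²·14 + … = 14/(1−p); deviation gives 21 + p·9/(1−p).
14 ≥ 21(1−p) + 9p ⇒ 12p ≥ 7 ⇒ p ≥ 7/12.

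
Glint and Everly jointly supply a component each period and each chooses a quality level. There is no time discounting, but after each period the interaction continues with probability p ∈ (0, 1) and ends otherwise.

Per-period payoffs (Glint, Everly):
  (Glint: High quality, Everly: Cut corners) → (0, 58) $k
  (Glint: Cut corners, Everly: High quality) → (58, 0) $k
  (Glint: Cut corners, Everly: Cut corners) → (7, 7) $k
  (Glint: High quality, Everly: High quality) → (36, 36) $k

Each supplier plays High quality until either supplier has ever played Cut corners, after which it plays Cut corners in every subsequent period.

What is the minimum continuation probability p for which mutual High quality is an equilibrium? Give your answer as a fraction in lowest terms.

With no time discounting, the continuation probability p plays the role of the discount factor.
Grim-trigger IC: 36/(1−p) ≥ 58 + 7p/(1−p) ⇒ p ≥ (58−36)/(58−7) = 22/51.

22/51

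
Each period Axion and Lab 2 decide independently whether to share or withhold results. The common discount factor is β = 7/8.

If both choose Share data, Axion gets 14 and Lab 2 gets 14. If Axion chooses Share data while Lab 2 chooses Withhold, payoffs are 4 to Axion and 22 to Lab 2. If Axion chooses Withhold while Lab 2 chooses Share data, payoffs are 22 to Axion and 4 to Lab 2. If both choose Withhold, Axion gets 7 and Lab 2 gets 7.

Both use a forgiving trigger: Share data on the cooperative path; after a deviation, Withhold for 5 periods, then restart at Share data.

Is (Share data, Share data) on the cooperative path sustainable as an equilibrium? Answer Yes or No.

Yes

A one-shot deviation gives 22 now, then 7 for 5 periods, then back to 14.
Gain from deviating: (22−14) today; loss: (14−7) in each of the next 5 periods.
No-deviation condition: (14−7)(β+…+β^5) ≥ 22−14, i.e. β+…+β^5 ≥ 8/7.
At β = 7/8: β+…+β^5 = 3.4096 ≥ 1.1429.
So cooperation is sustainable.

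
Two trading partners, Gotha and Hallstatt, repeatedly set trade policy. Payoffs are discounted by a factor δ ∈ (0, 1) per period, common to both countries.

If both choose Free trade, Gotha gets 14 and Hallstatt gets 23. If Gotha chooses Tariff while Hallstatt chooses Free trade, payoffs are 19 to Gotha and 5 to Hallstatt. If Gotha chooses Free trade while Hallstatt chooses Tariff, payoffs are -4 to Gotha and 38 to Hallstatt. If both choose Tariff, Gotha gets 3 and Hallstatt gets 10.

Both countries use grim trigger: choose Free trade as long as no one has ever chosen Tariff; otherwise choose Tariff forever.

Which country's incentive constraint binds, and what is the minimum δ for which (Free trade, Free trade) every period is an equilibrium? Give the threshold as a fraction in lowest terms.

Gotha's threshold: (19−14)/(19−3) = 5/16.
Hallstatt's threshold: (38−23)/(38−10) = 15/28.
5/16 < 15/28, so Hallstatt binds and δ* = 15/28.

Hallstatt; δ ≥ 15/28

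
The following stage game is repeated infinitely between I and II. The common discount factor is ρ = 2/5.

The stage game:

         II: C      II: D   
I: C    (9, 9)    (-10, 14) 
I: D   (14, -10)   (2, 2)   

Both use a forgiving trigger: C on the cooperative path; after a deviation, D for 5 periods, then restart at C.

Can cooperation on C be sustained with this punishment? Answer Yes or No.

A one-shot deviation gives 14 now, then 2 for 5 periods, then back to 9.
Gain from deviating: (14−9) today; loss: (9−2) in each of the next 5 periods.
No-deviation condition: (9−2)(ρ+…+ρ^5) ≥ 14−9, i.e. ρ+…+ρ^5 ≥ 5/7.
At ρ = 2/5: ρ+…+ρ^5 = 0.6598 < 0.7143.
So cooperation is not sustainable.

No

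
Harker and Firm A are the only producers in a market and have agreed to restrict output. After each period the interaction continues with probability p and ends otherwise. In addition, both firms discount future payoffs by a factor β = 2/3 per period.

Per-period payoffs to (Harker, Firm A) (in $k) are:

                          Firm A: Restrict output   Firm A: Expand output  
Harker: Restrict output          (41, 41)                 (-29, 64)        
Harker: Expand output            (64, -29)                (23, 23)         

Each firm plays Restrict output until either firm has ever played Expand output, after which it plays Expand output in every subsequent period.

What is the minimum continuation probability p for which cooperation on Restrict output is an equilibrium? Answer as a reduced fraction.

69/82

With continuation probability p and discount β, the effective per-period discount factor is βp.
Grim-trigger IC: βp ≥ (64−41)/(64−23) = 23/41.
So p ≥ (23/41)/(2/3) = 69/82.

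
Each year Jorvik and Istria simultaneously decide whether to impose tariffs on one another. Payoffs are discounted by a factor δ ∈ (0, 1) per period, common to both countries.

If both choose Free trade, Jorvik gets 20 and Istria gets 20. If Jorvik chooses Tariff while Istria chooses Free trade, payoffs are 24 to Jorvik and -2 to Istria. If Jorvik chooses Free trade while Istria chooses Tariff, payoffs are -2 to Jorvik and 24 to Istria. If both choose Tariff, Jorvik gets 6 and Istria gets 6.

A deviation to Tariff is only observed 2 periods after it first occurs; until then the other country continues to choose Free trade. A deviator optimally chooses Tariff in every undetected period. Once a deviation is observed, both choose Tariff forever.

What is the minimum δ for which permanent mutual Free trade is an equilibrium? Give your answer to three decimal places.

A deviator earns 24 for 2 periods, then 6 forever; cooperating earns 20 forever. Multiplying the IC by (1−δ):
20 ≥ 24(1−δ^2) + 6δ^2, so 18·δ^2 ≥ 4 and δ^2 ≥ 2/9.
δ ≥ (2/9)^(1/2) ≈ 0.471.

0.471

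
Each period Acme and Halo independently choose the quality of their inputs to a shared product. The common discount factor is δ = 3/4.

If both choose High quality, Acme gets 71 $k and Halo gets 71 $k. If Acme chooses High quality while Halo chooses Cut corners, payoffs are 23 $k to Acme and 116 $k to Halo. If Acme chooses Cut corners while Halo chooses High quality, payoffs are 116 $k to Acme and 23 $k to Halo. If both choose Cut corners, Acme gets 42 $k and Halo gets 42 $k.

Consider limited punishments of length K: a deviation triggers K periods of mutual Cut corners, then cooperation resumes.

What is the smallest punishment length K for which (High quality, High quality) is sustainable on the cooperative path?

Need Σ_{k=1}^{K} δ^k ≥ (116−71)/(71−42) = 1.5517 at δ = 3/4.
At K = 2 the sum is 1.3125 < 1.5517; at K = 3 it is 1.7344 ≥ 1.5517.
So the minimum punishment length is K = 3.

3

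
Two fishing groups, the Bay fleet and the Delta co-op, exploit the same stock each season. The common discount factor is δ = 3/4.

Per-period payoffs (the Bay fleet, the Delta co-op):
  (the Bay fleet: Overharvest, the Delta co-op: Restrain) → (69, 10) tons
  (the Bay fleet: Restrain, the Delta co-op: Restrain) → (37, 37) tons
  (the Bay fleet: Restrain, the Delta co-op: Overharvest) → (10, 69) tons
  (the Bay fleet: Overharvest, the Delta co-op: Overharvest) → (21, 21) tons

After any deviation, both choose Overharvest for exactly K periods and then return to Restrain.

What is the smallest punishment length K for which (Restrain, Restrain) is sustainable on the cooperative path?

4

No profitable deviation requires (37−21)(δ+…+δ^K) ≥ 69−37, i.e. δ+…+δ^K ≥ 2 ≈ 2.0000.
With δ = 3/4, the partial sums are K=1: 0.7500, K=2: 1.3125, K=3: 1.7344, K=4: 2.0508.
K = 4 is the first length at which the sum reaches 2.0000.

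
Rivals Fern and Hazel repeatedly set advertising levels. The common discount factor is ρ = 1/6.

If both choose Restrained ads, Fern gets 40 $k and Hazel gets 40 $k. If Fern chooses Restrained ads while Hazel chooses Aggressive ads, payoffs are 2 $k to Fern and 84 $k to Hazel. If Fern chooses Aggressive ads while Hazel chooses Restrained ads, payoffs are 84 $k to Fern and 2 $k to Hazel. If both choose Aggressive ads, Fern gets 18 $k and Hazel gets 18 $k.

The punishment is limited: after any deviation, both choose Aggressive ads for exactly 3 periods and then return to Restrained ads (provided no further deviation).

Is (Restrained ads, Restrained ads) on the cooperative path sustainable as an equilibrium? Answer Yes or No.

No

Comparing payoff streams over the 4 periods until play realigns: cooperate → 40(1+ρ+…+ρ^3); deviate → 84 + 18(ρ+…+ρ^3).
Cooperation is sustained iff (40−18)(ρ+…+ρ^3) ≥ 84−40.
ρ+…+ρ^3 = 1/6·(1−(1/6)^3)/(1−1/6) = 0.1991, and (84−40)/(40−18) = 2.0000.
0.1991 < 2.0000, so cooperation is not sustainable.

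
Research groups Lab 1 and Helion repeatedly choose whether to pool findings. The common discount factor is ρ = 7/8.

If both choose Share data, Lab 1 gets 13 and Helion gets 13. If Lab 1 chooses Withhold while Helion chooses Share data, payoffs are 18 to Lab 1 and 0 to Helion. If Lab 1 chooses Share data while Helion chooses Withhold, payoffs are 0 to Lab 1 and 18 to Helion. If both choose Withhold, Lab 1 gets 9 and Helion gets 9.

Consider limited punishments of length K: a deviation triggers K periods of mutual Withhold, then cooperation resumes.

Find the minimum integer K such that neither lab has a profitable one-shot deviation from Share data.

Need Σ_{k=1}^{K} ρ^k ≥ (18−13)/(13−9) = 1.2500 at ρ = 7/8.
At K = 1 the sum is 0.8750 < 1.2500; at K = 2 it is 1.6406 ≥ 1.2500.
So the minimum punishment length is K = 2.

2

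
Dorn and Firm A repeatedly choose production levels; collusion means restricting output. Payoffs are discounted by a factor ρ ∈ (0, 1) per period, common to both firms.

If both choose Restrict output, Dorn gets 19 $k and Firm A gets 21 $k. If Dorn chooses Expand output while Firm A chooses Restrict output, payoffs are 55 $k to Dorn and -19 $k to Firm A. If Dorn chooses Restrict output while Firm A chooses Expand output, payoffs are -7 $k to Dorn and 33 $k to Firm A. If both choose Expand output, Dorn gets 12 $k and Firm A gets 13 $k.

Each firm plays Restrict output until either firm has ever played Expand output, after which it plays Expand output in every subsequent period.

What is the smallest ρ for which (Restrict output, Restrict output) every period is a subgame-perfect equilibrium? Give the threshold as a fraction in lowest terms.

For Dorn: deviation gain 55−19 = 36, per-period punishment loss 19−12 = 7. IC gives ρ ≥ 36/43.
For Firm A: gain 12, loss 8 per period, so ρ ≥ 12/20 = 3/5.
The tighter constraint is Dorn's, so cooperation needs ρ ≥ 36/43.

36/43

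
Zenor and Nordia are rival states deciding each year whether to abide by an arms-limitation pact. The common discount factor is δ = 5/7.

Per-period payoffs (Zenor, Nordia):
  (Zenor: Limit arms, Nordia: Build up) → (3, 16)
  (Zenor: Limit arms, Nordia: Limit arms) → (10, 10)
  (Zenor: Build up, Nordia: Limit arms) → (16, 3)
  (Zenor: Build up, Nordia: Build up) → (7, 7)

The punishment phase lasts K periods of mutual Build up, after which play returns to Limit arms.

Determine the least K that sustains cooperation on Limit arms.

No profitable deviation requires (10−7)(δ+…+δ^K) ≥ 16−10, i.e. δ+…+δ^K ≥ 2 ≈ 2.0000.
With δ = 5/7, the partial sums are K=1: 0.7143, K=2: 1.2245, K=3: 1.5889, K=4: 1.8492, K=5: 2.0352.
K = 5 is the first length at which the sum reaches 2.0000.

5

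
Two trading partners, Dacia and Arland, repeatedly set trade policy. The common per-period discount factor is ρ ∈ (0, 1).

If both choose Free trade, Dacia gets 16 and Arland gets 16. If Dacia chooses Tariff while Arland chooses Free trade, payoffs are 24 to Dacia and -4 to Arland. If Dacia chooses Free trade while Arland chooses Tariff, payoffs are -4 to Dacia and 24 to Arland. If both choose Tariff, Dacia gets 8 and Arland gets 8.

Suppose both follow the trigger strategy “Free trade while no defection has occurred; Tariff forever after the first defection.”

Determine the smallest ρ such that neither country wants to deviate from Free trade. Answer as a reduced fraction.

16/(1−ρ) ≥ 24 + 8ρ/(1−ρ)
16 ≥ 24 − 16ρ
ρ ≥ 8/16 = 1/2.

1/2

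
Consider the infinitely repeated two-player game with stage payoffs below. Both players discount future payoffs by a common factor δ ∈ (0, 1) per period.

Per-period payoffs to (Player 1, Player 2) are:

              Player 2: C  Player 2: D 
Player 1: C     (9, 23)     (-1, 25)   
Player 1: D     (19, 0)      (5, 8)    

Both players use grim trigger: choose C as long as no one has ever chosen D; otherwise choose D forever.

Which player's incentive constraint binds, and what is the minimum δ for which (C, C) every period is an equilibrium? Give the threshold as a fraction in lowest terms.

Player 1; δ ≥ 5/7

Player 1: cooperation gives 9 each period; deviation gives 19 once then 5 forever.
  9/(1−δ) ≥ 19 + 5δ/(1−δ) ⇒ δ ≥ 10/14 = 5/7.
Player 2: cooperation gives 23 each period; deviation gives 25 once then 8 forever.
  δ ≥ 2/17.
Both must hold, so the binding constraint is Player 1's: δ ≥ 5/7.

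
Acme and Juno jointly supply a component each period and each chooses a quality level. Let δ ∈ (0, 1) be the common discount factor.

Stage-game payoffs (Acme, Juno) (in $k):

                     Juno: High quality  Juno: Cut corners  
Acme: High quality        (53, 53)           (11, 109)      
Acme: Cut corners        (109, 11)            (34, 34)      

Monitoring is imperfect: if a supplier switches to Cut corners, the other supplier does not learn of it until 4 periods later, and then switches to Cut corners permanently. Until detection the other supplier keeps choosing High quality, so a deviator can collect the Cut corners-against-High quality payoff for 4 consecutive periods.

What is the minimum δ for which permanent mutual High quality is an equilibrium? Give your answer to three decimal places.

A deviator earns 109 for 4 periods, then 34 forever; cooperating earns 53 forever. Multiplying the IC by (1−δ):
53 ≥ 109(1−δ^4) + 34δ^4, so 75·δ^4 ≥ 56 and δ^4 ≥ 56/75.
δ ≥ (56/75)^(1/4) ≈ 0.930.

0.930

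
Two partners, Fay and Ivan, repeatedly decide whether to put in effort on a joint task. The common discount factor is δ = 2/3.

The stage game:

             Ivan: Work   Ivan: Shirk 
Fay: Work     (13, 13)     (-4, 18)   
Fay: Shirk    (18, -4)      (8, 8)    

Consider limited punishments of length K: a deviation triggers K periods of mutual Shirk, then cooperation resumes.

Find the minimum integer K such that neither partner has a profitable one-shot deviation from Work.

Need Σ_{k=1}^{K} δ^k ≥ (18−13)/(13−8) = 1.0000 at δ = 2/3.
At K = 1 the sum is 0.6667 < 1.0000; at K = 2 it is 1.1111 ≥ 1.0000.
So the minimum punishment length is K = 2.

2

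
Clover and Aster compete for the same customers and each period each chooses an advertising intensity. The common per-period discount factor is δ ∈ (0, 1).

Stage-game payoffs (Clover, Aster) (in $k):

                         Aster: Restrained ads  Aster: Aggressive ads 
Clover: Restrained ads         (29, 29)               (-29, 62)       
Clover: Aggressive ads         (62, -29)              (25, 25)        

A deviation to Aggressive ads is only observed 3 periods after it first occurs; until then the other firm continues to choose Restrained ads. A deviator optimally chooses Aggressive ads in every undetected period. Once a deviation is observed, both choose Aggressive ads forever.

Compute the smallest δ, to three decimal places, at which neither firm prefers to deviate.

0.963

The best deviation is to choose Aggressive ads for all 3 undetected periods, earning 62 each, then 25 forever once detected.
Deviation value: 62(1−δ^3)/(1−δ) + 25δ^3/(1−δ); cooperation value: 29/(1−δ).
IC: 29 ≥ 62(1−δ^3) + 25δ^3 = 62 − 37δ^3.
So δ^3 ≥ 33/37, giving δ ≥ (33/37)^(1/3) ≈ 0.963.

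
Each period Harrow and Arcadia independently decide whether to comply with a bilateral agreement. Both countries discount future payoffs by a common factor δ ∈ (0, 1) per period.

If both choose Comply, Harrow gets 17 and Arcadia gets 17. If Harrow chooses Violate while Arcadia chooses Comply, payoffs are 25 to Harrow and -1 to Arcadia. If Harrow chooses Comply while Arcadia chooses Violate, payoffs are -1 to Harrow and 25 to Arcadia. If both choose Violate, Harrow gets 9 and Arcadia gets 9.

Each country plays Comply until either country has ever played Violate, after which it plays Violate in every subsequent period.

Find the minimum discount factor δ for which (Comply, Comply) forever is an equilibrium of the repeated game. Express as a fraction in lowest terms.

Cooperation forever yields 17 each period: 17/(1−δ).
Deviating yields 25 once, then 9 forever: 25 + 9δ/(1−δ).
No profitable deviation requires 17/(1−δ) ≥ 25 + 9δ/(1−δ).
Multiplying by (1−δ): 17 ≥ 25(1−δ) + 9δ = 25 − 16δ.
So 16δ ≥ 8, i.e. δ ≥ 8/16 = 1/2.

1/2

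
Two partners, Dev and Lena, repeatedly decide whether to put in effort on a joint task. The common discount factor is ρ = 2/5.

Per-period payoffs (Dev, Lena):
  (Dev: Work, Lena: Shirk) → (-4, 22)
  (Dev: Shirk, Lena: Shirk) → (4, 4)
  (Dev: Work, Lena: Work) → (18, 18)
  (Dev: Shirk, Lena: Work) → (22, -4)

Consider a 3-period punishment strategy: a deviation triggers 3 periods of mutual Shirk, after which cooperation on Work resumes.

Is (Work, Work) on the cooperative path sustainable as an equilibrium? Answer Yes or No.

Yes

A one-shot deviation gives 22 now, then 4 for 3 periods, then back to 18.
Gain from deviating: (22−18) today; loss: (18−4) in each of the next 3 periods.
No-deviation condition: (18−4)(ρ+…+ρ^3) ≥ 22−18, i.e. ρ+…+ρ^3 ≥ 2/7.
At ρ = 2/5: ρ+…+ρ^3 = 0.6240 ≥ 0.2857.
So cooperation is sustainable.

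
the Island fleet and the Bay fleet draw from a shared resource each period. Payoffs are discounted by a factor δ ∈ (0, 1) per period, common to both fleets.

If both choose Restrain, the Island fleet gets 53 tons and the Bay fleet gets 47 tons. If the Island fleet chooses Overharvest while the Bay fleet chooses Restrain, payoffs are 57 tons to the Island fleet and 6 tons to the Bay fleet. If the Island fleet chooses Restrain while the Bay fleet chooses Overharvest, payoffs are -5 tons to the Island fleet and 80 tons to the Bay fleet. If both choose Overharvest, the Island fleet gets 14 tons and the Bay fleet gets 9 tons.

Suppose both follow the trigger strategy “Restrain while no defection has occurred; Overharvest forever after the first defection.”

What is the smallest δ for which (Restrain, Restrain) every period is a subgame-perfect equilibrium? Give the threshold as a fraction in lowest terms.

the Island fleet's threshold: (57−53)/(57−14) = 4/43.
the Bay fleet's threshold: (80−47)/(80−9) = 33/71.
4/43 < 33/71, so the Bay fleet binds and δ* = 33/71.

33/71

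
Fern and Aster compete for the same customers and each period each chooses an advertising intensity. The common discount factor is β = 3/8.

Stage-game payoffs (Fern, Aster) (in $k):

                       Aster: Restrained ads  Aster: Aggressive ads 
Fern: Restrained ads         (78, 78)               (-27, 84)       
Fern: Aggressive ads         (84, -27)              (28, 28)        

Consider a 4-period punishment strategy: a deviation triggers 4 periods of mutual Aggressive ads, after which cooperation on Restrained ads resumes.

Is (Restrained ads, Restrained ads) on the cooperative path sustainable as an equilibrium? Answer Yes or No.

Yes

A one-shot deviation gives 84 now, then 28 for 4 periods, then back to 78.
Gain from deviating: (84−78) today; loss: (78−28) in each of the next 4 periods.
No-deviation condition: (78−28)(β+…+β^4) ≥ 84−78, i.e. β+…+β^4 ≥ 3/25.
At β = 3/8: β+…+β^4 = 0.5881 ≥ 0.1200.
So cooperation is sustainable.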